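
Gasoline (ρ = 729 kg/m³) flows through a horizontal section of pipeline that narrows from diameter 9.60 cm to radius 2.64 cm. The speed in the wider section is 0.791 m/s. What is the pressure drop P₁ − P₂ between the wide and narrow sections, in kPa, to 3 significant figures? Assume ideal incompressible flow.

Continuity gives A₁v₁ = A₂v₂, so v₂ = (72.4 cm²)/(21.9 cm²) × 0.791 m/s = 2.61 m/s.
Bernoulli (h₁ = h₂): P₁ − P₂ = ½ρ(v₂² − v₁²).
P₁ − P₂ = ½·729·(2.61² − 0.791²) = ½·729·6.21 = 2260 Pa.

2.26 kPa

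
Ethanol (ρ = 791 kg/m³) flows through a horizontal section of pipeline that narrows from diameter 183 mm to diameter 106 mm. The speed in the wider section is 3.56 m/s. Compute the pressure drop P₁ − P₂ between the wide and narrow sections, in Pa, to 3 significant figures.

39500 Pa

The volume flow rate is constant, so v₂ = (A₁/A₂)v₁ = (263/88.2)·3.56 = 10.6 m/s.
With no height change, Bernoulli's equation is P₁ + ½ρv₁² = P₂ + ½ρv₂².
P₁ − P₂ = ½·791·(10.6² − 3.56²) = ½·791·99.9 = 39500 Pa.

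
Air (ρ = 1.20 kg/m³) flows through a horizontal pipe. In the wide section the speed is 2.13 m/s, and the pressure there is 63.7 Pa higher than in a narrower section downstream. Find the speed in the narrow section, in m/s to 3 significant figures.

v₂ = 10.5 m/s

With h₁ = h₂, rearranging Bernoulli gives v₂ = √(v₁² + 2ΔP/ρ).
v₂ = √(2.13² + 2·63.7/1.20) = √(4.54 + 106) = 10.5 m/s.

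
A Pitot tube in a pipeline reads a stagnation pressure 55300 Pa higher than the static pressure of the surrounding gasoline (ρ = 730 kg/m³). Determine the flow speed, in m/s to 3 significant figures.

v = 12.3 m/s

At the stagnation point the flow is brought to rest, so Bernoulli gives P_stag − P_static = ½ρv².
v = √(2ΔP/ρ) = √(2·55300/730) = 12.3 m/s.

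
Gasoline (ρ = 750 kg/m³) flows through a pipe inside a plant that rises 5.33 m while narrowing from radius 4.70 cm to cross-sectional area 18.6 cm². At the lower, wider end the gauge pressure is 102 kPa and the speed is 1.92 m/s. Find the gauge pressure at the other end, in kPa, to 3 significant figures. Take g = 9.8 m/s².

P₂ = 45.0 kPa

By continuity, v₂ = v₁·A₁/A₂ = 1.92·(69.4/18.6) = 7.16 m/s.
Energy conservation along the streamline gives P₂ = P₁ − ½ρ(v₂² − v₁²) − ρg(h₂ − h₁).
P₂ = 102000 + ½·750·(1.92² − 7.16²) − 750·9.8·(+5.33) = 102000 + (-17900) − (39200) = 45000 Pa.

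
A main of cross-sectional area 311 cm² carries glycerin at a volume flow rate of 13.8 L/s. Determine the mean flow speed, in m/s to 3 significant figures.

Q = 13.8 L/s = 0.0138 m³/s.
v = Q/A = 0.0138 / 0.0311 = 0.444 m/s.

v ≈ 0.444 m/s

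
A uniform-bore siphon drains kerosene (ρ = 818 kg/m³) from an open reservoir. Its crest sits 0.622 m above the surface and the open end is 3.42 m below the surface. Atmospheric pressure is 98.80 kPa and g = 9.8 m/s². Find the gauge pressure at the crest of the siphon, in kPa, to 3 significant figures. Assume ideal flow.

The outlet speed comes from Torricelli: v = √(2g·3.42) = 8.19 m/s.
The bore is uniform, so the speed at the crest is the same v. Bernoulli surface→crest: P_atm = P_top + ½ρv² + ρg·h_top.
P_top = 98800 − ½·818·8.19² − 818·9.8·0.622 = 66400 Pa. So P_gauge = P_top − P_atm = -32400 Pa.

-32.4 kPa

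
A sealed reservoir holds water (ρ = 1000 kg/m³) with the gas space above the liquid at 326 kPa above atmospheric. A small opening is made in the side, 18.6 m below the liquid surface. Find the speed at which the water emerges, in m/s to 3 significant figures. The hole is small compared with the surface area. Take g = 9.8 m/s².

v = 31.9 m/s

Take point 1 at the surface (v₁ ≈ 0) and point 2 at the hole (at atmospheric pressure). Bernoulli: P₁ + ρg h = P_atm + ½ρv₂².
With P₁ − P_atm = 326000 Pa, v₂ = √(2gh + 2ΔP/ρ) = √(2·9.8·18.6 + 2·326000/1000) = 31.9 m/s.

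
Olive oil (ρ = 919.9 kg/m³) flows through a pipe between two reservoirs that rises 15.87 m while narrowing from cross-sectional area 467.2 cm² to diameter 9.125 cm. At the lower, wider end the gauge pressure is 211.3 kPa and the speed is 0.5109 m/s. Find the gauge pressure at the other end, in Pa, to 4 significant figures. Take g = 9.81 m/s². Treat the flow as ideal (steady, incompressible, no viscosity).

62080 Pa

The volume flow rate is constant, so v₂ = (A₁/A₂)v₁ = (467.2/65.40)·0.5109 = 3.650 m/s.
Energy conservation along the streamline gives P₂ = P₁ − ½ρ(v₂² − v₁²) − ρg(h₂ − h₁).
P₂ = 211300 + ½·919.9·(0.5109² − 3.650²) − 919.9·9.81·(+15.87) = 211300 + (-6007) − (143200) = 62080 Pa.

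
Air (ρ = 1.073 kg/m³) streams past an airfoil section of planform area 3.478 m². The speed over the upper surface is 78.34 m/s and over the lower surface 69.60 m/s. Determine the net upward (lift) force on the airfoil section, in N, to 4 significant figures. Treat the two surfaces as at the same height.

From P + ½ρv² = const at equal height, P_low − P_up = ½ρ(v_up² − v_low²).
ΔP = ½·1.073·(78.34² − 69.60²) = 693.7 Pa.
Lift = ΔP · A = 693.7 × 3.478 = 2413 N.

F ≈ 2413 N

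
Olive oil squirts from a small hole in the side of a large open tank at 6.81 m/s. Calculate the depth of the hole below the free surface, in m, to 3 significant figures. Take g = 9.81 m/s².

h ≈ 2.36 m

For a small hole in a large open tank, ½v² = gh, giving h = v²/(2g).
h = 6.81²/(2·9.81) = 46.4/19.62 = 2.36 m.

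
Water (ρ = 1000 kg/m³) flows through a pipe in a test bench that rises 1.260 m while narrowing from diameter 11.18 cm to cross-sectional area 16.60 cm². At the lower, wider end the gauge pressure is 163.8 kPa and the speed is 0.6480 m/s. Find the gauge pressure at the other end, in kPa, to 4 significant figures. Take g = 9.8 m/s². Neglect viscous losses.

Mass conservation (A₁v₁ = A₂v₂) gives v₂ = 0.6480 × 98.17/16.60 = 3.832 m/s.
Bernoulli: P₁ + ½ρv₁² + ρg h₁ = P₂ + ½ρv₂² + ρg h₂, so P₂ = P₁ + ½ρ(v₁² − v₂²) − ρg(h₂ − h₁).
P₂ = 163800 + ½·1000·(0.6480² − 3.832²) − 1000·9.8·(+1.260) = 163800 + (-7133) − (12350) = 144300 Pa.

144.3 kPa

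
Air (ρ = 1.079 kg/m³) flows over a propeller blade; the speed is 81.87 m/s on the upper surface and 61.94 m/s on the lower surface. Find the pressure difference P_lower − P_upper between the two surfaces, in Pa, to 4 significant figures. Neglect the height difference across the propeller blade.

With negligible Δh, P + ½ρv² is constant, so P_low − P_up = ½ρ(v_up² − v_low²).
ΔP = ½·1.079·(81.87² − 61.94²) = 1546 Pa.

1546 Pa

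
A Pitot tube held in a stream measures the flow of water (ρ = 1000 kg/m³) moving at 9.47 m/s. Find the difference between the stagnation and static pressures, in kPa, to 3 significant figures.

The dynamic pressure equals the rise in static pressure at the stagnation point: ΔP = ½ρv².
ΔP = ½·1000·9.47² = 44800 Pa.

ΔP ≈ 44.8 kPa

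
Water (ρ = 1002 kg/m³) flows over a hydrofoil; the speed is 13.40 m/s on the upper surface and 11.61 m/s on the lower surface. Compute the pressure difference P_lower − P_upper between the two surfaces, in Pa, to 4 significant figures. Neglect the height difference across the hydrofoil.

ΔP ≈ 22430 Pa

The pressure is lower where the speed is higher: ΔP = ½ρ(v_up² − v_low²).
ΔP = ½·1002·(13.40² − 11.61²) = 22430 Pa.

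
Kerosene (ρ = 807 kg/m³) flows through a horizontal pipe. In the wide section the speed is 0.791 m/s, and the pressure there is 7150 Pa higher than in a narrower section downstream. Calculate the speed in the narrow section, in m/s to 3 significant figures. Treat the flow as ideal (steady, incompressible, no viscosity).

v₂ ≈ 4.28 m/s

Along the level pipe P + ½ρv² is conserved, hence v₂² = v₁² + 2(P₁ − P₂)/ρ.
v₂ = √(0.791² + 2·7150/807) = √(0.626 + 17.7) = 4.28 m/s.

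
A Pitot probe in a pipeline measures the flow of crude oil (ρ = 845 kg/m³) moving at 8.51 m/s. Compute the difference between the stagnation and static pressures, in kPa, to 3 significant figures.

The dynamic pressure equals the rise in static pressure at the stagnation point: ΔP = ½ρv².
ΔP = ½·845·8.51² = 30600 Pa.

ΔP ≈ 30.6 kPa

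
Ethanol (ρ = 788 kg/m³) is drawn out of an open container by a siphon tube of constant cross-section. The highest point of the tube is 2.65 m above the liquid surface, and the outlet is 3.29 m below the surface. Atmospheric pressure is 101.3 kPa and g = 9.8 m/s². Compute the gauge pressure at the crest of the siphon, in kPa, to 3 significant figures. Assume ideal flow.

From the surface to the outlet (both open to atmosphere, surface at rest): v = √(2g·h_out) = √(2·9.8·3.29) = 8.03 m/s.
With constant cross-section the crest speed equals v; applying Bernoulli from the surface up to the crest, P_top = P_atm − ½ρv² − ρg·h_top.
P_top = 101300 − ½·788·8.03² − 788·9.8·2.65 = 55400 Pa. So P_gauge = P_top − P_atm = -45900 Pa.

P_gauge ≈ -45.9 kPa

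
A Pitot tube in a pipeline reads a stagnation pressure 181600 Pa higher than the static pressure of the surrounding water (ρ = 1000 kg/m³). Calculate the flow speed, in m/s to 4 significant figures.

The dynamic pressure equals the rise in static pressure at the stagnation point: ΔP = ½ρv².
v = √(2ΔP/ρ) = √(2·181600/1000) = 19.06 m/s.

19.06 m/s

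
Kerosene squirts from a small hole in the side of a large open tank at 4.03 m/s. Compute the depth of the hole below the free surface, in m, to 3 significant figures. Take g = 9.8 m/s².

h ≈ 0.829 m

Torricelli: v = √(2gh), so h = v²/(2g).
h = 4.03²/(2·9.8) = 16.2/19.60 = 0.829 m.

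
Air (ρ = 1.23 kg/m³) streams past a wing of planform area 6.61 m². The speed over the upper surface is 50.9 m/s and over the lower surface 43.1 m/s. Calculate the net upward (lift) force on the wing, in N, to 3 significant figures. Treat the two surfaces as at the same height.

F ≈ 2980 N

From P + ½ρv² = const at equal height, P_low − P_up = ½ρ(v_up² − v_low²).
ΔP = ½·1.23·(50.9² − 43.1²) = 451 Pa.
Lift = ΔP · A = 451 × 6.61 = 2980 N.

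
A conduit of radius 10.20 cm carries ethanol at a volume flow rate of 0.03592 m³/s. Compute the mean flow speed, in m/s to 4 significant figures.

v ≈ 1.099 m/s

Q = 0.03592 m³/s = 0.03592 m³/s.
v = Q/A = 0.03592 / 0.03269 = 1.099 m/s.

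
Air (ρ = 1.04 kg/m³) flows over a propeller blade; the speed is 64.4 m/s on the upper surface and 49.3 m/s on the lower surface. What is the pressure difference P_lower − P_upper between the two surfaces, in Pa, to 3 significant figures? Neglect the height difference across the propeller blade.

The pressure is lower where the speed is higher: ΔP = ½ρ(v_up² − v_low²).
ΔP = ½·1.04·(64.4² − 49.3²) = 893 Pa.

ΔP = 893 Pa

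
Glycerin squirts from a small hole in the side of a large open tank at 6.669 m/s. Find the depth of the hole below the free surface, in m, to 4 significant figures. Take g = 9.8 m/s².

Torricelli: v = √(2gh), so h = v²/(2g).
h = 6.669²/(2·9.8) = 44.48/19.60 = 2.269 m.

2.269 m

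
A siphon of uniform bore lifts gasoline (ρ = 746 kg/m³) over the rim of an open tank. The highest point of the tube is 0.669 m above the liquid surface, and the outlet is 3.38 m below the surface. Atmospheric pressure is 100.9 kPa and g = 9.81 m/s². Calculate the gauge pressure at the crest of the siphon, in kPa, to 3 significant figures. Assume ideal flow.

P_gauge ≈ -29.6 kPa

Bernoulli surface→outlet gives ½v² = g·h_out, so v = √(2·9.81·3.38) = 8.14 m/s.
With constant cross-section the crest speed equals v; applying Bernoulli from the surface up to the crest, P_top = P_atm − ½ρv² − ρg·h_top.
P_top = 100900 − ½·746·8.14² − 746·9.81·0.669 = 71300 Pa. So P_gauge = P_top − P_atm = -29600 Pa.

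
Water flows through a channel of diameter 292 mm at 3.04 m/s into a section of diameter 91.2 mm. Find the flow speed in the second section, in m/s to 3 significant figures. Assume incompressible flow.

v₂ ≈ 31.2 m/s

Mass conservation (A₁v₁ = A₂v₂) gives v₂ = 3.04 × 670/65.3 = 31.2 m/s.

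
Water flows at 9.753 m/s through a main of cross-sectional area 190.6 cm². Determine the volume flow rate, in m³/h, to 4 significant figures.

Q = 669.2 m³/h

Q = A·v = 0.01906 m² × 9.753 m/s = 0.1859 m³/s.
Converting: 0.1859 m³/s × 3600 = 669.2 m³/h.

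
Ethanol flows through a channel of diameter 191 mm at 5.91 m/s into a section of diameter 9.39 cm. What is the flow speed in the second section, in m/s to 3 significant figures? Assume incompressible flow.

The volume flow rate is constant, so v₂ = (A₁/A₂)v₁ = (287/69.3)·5.91 = 24.5 m/s.

24.5 m/s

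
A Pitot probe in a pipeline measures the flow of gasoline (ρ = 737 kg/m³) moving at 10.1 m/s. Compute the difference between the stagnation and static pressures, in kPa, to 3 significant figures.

ΔP = 37.6 kPa

At the stagnation point the flow is brought to rest, so Bernoulli gives P_stag − P_static = ½ρv².
ΔP = ½·737·10.1² = 37600 Pa.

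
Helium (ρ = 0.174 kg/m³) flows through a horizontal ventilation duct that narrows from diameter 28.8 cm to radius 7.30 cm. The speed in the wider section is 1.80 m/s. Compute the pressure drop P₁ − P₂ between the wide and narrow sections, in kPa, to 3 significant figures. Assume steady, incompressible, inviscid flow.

By continuity, v₂ = v₁·A₁/A₂ = 1.80·(651/167) = 7.00 m/s.
Along the horizontal streamline, P + ½ρv² is constant.
P₁ − P₂ = ½·0.174·(7.00² − 1.80²) = ½·0.174·45.8 = 3.99 Pa.

ΔP ≈ 0.00399 kPa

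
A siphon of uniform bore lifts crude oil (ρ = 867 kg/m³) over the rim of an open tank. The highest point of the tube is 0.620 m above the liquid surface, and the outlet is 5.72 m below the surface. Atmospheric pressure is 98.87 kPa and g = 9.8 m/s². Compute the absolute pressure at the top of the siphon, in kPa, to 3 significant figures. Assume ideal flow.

The outlet speed comes from Torricelli: v = √(2g·5.72) = 10.6 m/s.
With constant cross-section the crest speed equals v; applying Bernoulli from the surface up to the crest, P_top = P_atm − ½ρv² − ρg·h_top.
P_top = 98870 − ½·867·10.6² − 867·9.8·0.620 = 45000 Pa.

P_top ≈ 45.0 kPa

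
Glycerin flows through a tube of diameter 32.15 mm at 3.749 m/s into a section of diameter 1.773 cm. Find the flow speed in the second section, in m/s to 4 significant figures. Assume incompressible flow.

12.33 m/s

Mass conservation (A₁v₁ = A₂v₂) gives v₂ = 3.749 × 8.118/2.469 = 12.33 m/s.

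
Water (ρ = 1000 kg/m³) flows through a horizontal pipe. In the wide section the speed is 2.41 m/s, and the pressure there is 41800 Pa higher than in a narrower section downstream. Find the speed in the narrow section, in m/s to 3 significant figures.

With h₁ = h₂, rearranging Bernoulli gives v₂ = √(v₁² + 2ΔP/ρ).
v₂ = √(2.41² + 2·41800/1000) = √(5.81 + 83.6) = 9.46 m/s.

v₂ = 9.46 m/s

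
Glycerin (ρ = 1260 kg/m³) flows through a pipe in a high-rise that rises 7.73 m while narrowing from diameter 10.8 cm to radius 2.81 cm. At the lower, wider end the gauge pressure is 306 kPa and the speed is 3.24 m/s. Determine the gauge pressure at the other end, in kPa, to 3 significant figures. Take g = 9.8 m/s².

By continuity, v₂ = v₁·A₁/A₂ = 3.24·(91.6/24.8) = 12.0 m/s.
Energy conservation along the streamline gives P₂ = P₁ − ½ρ(v₂² − v₁²) − ρg(h₂ − h₁).
P₂ = 306000 + ½·1260·(3.24² − 12.0²) − 1260·9.8·(+7.73) = 306000 + (-83600) − (95500) = 127000 Pa.

127 kPa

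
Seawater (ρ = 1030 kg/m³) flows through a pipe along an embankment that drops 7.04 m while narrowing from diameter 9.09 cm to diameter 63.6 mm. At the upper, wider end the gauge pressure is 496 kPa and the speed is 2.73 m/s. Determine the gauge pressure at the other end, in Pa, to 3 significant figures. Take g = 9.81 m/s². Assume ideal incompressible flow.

555000 Pa

By continuity, v₂ = v₁·A₁/A₂ = 2.73·(64.9/31.8) = 5.58 m/s.
Bernoulli: P₁ + ½ρv₁² + ρg h₁ = P₂ + ½ρv₂² + ρg h₂, so P₂ = P₁ + ½ρ(v₁² − v₂²) − ρg(h₂ − h₁).
P₂ = 496000 + ½·1030·(2.73² − 5.58²) − 1030·9.81·(−7.04) = 496000 + (-12200) − (-71100) = 555000 Pa.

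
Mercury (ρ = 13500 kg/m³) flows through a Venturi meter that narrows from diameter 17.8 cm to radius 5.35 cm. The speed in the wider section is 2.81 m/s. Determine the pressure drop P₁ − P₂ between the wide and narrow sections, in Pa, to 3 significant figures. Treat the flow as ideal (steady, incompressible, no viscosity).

355000 Pa

Mass conservation (A₁v₁ = A₂v₂) gives v₂ = 2.81 × 249/89.9 = 7.78 m/s.
Bernoulli (h₁ = h₂): P₁ − P₂ = ½ρ(v₂² − v₁²).
P₁ − P₂ = ½·13500·(7.78² − 2.81²) = ½·13500·52.6 = 355000 Pa.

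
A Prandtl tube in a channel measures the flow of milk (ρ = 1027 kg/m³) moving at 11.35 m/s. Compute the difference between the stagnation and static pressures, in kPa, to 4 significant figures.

At the stagnation point the flow is brought to rest, so Bernoulli gives P_stag − P_static = ½ρv².
ΔP = ½·1027·11.35² = 66150 Pa.

66.15 kPa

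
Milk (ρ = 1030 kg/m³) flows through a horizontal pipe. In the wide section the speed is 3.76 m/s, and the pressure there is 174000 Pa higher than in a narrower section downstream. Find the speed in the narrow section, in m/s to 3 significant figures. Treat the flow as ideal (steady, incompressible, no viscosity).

v₂ ≈ 18.8 m/s

Horizontal Bernoulli: P₁ + ½ρv₁² = P₂ + ½ρv₂², so v₂² = v₁² + 2(P₁ − P₂)/ρ.
v₂ = √(3.76² + 2·174000/1030) = √(14.1 + 338) = 18.8 m/s.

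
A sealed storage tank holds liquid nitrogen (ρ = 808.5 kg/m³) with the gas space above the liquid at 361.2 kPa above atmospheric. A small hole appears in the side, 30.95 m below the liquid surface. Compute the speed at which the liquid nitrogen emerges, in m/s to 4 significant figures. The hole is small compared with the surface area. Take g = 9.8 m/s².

Take point 1 at the surface (v₁ ≈ 0) and point 2 at the hole (at atmospheric pressure). Bernoulli: P₁ + ρg h = P_atm + ½ρv₂².
With P₁ − P_atm = 361200 Pa, v₂ = √(2gh + 2ΔP/ρ) = √(2·9.8·30.95 + 2·361200/808.5) = 38.73 m/s.

v ≈ 38.73 m/s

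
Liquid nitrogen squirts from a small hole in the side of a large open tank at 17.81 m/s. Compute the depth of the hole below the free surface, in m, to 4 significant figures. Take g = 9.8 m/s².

Torricelli: v = √(2gh), so h = v²/(2g).
h = 17.81²/(2·9.8) = 317.2/19.60 = 16.18 m.

16.18 m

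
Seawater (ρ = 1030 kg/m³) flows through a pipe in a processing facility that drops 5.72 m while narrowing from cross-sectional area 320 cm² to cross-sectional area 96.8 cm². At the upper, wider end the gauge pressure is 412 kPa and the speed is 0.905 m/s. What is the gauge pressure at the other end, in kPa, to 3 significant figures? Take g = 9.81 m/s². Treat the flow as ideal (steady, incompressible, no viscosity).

The volume flow rate is constant, so v₂ = (A₁/A₂)v₁ = (320/96.8)·0.905 = 2.99 m/s.
Energy conservation along the streamline gives P₂ = P₁ − ½ρ(v₂² − v₁²) − ρg(h₂ − h₁).
P₂ = 412000 + ½·1030·(0.905² − 2.99²) − 1030·9.81·(−5.72) = 412000 + (-4190) − (-57800) = 466000 Pa.

P₂ ≈ 466 kPa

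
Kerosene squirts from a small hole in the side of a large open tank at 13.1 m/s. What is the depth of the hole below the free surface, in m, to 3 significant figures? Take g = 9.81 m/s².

h = 8.75 m

Torricelli: v = √(2gh), so h = v²/(2g).
h = 13.1²/(2·9.81) = 172/19.62 = 8.75 m.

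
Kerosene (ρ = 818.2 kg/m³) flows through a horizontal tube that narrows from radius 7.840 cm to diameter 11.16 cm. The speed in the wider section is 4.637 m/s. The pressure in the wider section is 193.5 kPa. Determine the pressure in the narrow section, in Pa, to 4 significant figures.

P₂ ≈ 168000 Pa

Continuity gives A₁v₁ = A₂v₂, so v₂ = (193.1 cm²)/(97.82 cm²) × 4.637 m/s = 9.154 m/s.
The pipe is horizontal, so Bernoulli reduces to P₁ + ½ρv₁² = P₂ + ½ρv₂².
P₂ = P₁ − ½ρ(v₂² − v₁²) = 193500 − ½·818.2·(9.154² − 4.637²) = 193500 − 25480 = 168000 Pa.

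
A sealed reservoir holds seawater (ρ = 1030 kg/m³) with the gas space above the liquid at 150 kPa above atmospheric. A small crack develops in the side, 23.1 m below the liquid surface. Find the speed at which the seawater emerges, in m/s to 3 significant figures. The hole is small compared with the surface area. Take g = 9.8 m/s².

v = 27.3 m/s

Take point 1 at the surface (v₁ ≈ 0) and point 2 at the hole (at atmospheric pressure). Bernoulli: P₁ + ρg h = P_atm + ½ρv₂².
With P₁ − P_atm = 150000 Pa, v₂ = √(2gh + 2ΔP/ρ) = √(2·9.8·23.1 + 2·150000/1030) = 27.3 m/s.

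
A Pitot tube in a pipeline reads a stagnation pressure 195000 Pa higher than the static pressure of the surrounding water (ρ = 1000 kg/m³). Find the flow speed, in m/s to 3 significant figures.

Bernoulli between the free stream and the stagnation point: ½ρv² = P_stag − P_static.
v = √(2ΔP/ρ) = √(2·195000/1000) = 19.7 m/s.

19.7 m/s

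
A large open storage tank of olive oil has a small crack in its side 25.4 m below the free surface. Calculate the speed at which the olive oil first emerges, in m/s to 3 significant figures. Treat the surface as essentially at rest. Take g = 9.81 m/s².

Torricelli's result v = √(2gh) gives v = √(2·9.81·25.4) = 22.3 m/s.

22.3 m/s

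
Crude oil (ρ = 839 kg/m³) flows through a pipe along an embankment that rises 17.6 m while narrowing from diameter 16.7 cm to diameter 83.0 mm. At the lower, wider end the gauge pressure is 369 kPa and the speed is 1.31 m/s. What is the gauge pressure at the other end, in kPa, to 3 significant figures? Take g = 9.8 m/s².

P₂ = 213 kPa

The volume flow rate is constant, so v₂ = (A₁/A₂)v₁ = (219/54.1)·1.31 = 5.30 m/s.
Energy conservation along the streamline gives P₂ = P₁ − ½ρ(v₂² − v₁²) − ρg(h₂ − h₁).
P₂ = 369000 + ½·839·(1.31² − 5.30²) − 839·9.8·(+17.6) = 369000 + (-11100) − (145000) = 213000 Pa.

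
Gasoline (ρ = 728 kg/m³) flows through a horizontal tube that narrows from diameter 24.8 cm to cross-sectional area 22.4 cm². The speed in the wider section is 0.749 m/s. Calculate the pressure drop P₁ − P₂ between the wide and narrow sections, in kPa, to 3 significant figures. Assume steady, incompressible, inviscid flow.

ΔP ≈ 94.8 kPa

Continuity gives A₁v₁ = A₂v₂, so v₂ = (483 cm²)/(22.4 cm²) × 0.749 m/s = 16.2 m/s.
With no height change, Bernoulli's equation is P₁ + ½ρv₁² = P₂ + ½ρv₂².
P₁ − P₂ = ½·728·(16.2² − 0.749²) = ½·728·260 = 94800 Pa.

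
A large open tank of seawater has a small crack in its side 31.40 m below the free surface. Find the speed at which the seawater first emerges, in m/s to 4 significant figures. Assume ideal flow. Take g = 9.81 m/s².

The surface is effectively still and both ends are open, so ½v² = gh and v = √(2·9.81·31.40) = 24.82 m/s.

v ≈ 24.82 m/s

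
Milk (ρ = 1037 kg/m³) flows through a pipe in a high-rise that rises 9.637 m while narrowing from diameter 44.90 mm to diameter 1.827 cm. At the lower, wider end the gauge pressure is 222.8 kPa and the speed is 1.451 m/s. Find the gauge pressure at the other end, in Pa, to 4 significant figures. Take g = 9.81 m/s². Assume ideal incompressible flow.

Continuity gives A₁v₁ = A₂v₂, so v₂ = (15.83 cm²)/(2.622 cm²) × 1.451 m/s = 8.764 m/s.
Bernoulli: P₁ + ½ρv₁² + ρg h₁ = P₂ + ½ρv₂² + ρg h₂, so P₂ = P₁ + ½ρ(v₁² − v₂²) − ρg(h₂ − h₁).
P₂ = 222800 + ½·1037·(1.451² − 8.764²) − 1037·9.81·(+9.637) = 222800 + (-38730) − (98040) = 86030 Pa.

P₂ = 86030 Pa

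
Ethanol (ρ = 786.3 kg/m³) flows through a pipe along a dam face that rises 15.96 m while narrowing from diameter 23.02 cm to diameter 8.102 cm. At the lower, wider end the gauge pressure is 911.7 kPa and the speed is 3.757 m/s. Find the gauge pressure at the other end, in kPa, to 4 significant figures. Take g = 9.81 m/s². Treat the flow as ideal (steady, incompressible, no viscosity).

432.5 kPa

Continuity gives A₁v₁ = A₂v₂, so v₂ = (416.2 cm²)/(51.56 cm²) × 3.757 m/s = 30.33 m/s.
Energy conservation along the streamline gives P₂ = P₁ − ½ρ(v₂² − v₁²) − ρg(h₂ − h₁).
P₂ = 911700 + ½·786.3·(3.757² − 30.33²) − 786.3·9.81·(+15.96) = 911700 + (-356100) − (123100) = 432500 Pa.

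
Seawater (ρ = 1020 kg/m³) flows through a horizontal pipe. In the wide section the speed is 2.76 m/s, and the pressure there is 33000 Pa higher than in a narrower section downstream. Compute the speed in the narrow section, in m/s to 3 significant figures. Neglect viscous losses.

Horizontal Bernoulli: P₁ + ½ρv₁² = P₂ + ½ρv₂², so v₂² = v₁² + 2(P₁ − P₂)/ρ.
v₂ = √(2.76² + 2·33000/1020) = √(7.62 + 64.7) = 8.50 m/s.

v₂ = 8.50 m/s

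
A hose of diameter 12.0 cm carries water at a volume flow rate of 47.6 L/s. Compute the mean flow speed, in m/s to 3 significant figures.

Q = 47.6 L/s = 0.0476 m³/s.
v = Q/A = 0.0476 / 0.0113 = 4.21 m/s.

v ≈ 4.21 m/s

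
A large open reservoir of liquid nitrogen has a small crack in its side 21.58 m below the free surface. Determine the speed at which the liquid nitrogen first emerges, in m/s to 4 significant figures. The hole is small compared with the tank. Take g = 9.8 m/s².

v ≈ 20.57 m/s

With the surface at rest and both surface and jet at atmospheric pressure, Bernoulli gives ρg h = ½ρv², so v = √(2gh) = √(2·9.8·21.58) = 20.57 m/s.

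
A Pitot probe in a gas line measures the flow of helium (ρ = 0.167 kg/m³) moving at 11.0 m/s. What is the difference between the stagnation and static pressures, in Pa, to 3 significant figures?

The dynamic pressure equals the rise in static pressure at the stagnation point: ΔP = ½ρv².
ΔP = ½·0.167·11.0² = 10.1 Pa.

ΔP ≈ 10.1 Pa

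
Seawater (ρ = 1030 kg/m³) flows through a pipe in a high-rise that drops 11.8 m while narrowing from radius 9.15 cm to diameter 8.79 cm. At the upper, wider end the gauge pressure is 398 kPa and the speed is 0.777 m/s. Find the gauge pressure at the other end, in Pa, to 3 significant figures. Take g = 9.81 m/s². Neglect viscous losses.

The volume flow rate is constant, so v₂ = (A₁/A₂)v₁ = (263/60.7)·0.777 = 3.37 m/s.
Applying Bernoulli between the two ends and solving for P₂: P₂ = P₁ + ½ρ(v₁² − v₂²) − ρgΔh.
P₂ = 398000 + ½·1030·(0.777² − 3.37²) − 1030·9.81·(−11.8) = 398000 + (-5530) − (-119000) = 512000 Pa.

P₂ = 512000 Pa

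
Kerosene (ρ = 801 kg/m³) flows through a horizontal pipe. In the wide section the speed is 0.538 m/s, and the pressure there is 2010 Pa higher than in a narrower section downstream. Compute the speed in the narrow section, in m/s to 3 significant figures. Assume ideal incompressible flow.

With h₁ = h₂, rearranging Bernoulli gives v₂ = √(v₁² + 2ΔP/ρ).
v₂ = √(0.538² + 2·2010/801) = √(0.289 + 5.02) = 2.30 m/s.

2.30 m/s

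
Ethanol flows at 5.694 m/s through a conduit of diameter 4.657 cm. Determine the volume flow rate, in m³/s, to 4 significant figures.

Q ≈ 0.009699 m³/s

Q = A·v = 0.001703 m² × 5.694 m/s = 0.009699 m³/s.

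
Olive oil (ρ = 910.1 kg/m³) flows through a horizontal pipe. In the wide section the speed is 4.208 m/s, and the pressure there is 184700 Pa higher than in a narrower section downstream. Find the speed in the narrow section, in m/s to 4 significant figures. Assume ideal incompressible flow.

With h₁ = h₂, rearranging Bernoulli gives v₂ = √(v₁² + 2ΔP/ρ).
v₂ = √(4.208² + 2·184700/910.1) = √(17.71 + 405.9) = 20.58 m/s.

v₂ ≈ 20.58 m/s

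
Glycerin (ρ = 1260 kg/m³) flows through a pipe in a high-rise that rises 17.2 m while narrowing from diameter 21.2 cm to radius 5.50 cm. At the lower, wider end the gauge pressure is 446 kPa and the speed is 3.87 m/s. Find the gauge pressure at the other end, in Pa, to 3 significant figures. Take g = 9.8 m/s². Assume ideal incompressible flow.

P₂ = 113000 Pa

By continuity, v₂ = v₁·A₁/A₂ = 3.87·(353/95.0) = 14.4 m/s.
Bernoulli: P₁ + ½ρv₁² + ρg h₁ = P₂ + ½ρv₂² + ρg h₂, so P₂ = P₁ + ½ρ(v₁² − v₂²) − ρg(h₂ − h₁).
P₂ = 446000 + ½·1260·(3.87² − 14.4²) − 1260·9.8·(+17.2) = 446000 + (-121000) − (212000) = 113000 Pa.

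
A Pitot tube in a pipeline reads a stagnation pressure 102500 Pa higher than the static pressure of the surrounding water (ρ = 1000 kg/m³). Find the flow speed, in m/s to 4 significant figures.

v ≈ 14.32 m/s

Bernoulli between the free stream and the stagnation point: ½ρv² = P_stag − P_static.
v = √(2ΔP/ρ) = √(2·102500/1000) = 14.32 m/s.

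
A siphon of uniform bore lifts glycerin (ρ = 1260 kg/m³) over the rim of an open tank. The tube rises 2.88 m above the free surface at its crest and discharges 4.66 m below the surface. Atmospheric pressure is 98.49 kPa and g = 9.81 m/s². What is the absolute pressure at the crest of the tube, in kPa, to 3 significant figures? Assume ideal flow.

5.29 kPa

From the surface to the outlet (both open to atmosphere, surface at rest): v = √(2g·h_out) = √(2·9.81·4.66) = 9.56 m/s.
The bore is uniform, so the speed at the crest is the same v. Bernoulli surface→crest: P_atm = P_top + ½ρv² + ρg·h_top.
P_top = 98490 − ½·1260·9.56² − 1260·9.81·2.88 = 5290 Pa.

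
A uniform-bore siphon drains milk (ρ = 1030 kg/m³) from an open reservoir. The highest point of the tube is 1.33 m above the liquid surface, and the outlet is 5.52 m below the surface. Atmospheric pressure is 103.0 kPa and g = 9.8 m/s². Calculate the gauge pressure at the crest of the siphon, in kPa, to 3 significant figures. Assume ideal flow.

P_gauge ≈ -69.1 kPa

Bernoulli surface→outlet gives ½v² = g·h_out, so v = √(2·9.8·5.52) = 10.4 m/s.
With constant cross-section the crest speed equals v; applying Bernoulli from the surface up to the crest, P_top = P_atm − ½ρv² − ρg·h_top.
P_top = 103000 − ½·1030·10.4² − 1030·9.8·1.33 = 33900 Pa. So P_gauge = P_top − P_atm = -69100 Pa.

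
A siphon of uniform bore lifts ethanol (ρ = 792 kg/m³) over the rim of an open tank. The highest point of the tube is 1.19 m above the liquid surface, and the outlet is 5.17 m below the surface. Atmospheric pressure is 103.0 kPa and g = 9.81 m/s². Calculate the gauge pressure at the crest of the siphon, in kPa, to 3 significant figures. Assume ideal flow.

Bernoulli surface→outlet gives ½v² = g·h_out, so v = √(2·9.81·5.17) = 10.1 m/s.
Continuity keeps v the same throughout the tube; from surface to crest, P_atm + 0 = P_top + ½ρv² + ρg·h_top.
P_top = 103000 − ½·792·10.1² − 792·9.81·1.19 = 53600 Pa. So P_gauge = P_top − P_atm = -49400 Pa.

P_gauge ≈ -49.4 kPa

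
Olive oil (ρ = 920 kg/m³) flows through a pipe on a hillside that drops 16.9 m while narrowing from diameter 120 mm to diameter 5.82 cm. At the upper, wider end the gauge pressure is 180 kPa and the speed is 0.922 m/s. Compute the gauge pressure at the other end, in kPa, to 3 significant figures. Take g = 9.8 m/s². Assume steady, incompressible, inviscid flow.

P₂ ≈ 326 kPa

Mass conservation (A₁v₁ = A₂v₂) gives v₂ = 0.922 × 113/26.6 = 3.92 m/s.
Energy conservation along the streamline gives P₂ = P₁ − ½ρ(v₂² − v₁²) − ρg(h₂ − h₁).
P₂ = 180000 + ½·920·(0.922² − 3.92²) − 920·9.8·(−16.9) = 180000 + (-6680) − (-152000) = 326000 Pa.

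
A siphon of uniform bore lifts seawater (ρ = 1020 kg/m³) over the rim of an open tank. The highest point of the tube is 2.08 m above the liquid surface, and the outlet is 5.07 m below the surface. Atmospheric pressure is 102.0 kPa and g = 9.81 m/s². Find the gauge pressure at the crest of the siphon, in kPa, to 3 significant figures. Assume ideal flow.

-71.5 kPa

The outlet speed comes from Torricelli: v = √(2g·5.07) = 9.97 m/s.
With constant cross-section the crest speed equals v; applying Bernoulli from the surface up to the crest, P_top = P_atm − ½ρv² − ρg·h_top.
P_top = 102000 − ½·1020·9.97² − 1020·9.81·2.08 = 30500 Pa. So P_gauge = P_top − P_atm = -71500 Pa.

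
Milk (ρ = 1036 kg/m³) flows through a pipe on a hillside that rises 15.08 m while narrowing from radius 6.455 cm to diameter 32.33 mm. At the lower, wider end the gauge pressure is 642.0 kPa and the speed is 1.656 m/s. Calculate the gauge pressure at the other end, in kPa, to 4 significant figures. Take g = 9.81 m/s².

Mass conservation (A₁v₁ = A₂v₂) gives v₂ = 1.656 × 130.9/8.209 = 26.41 m/s.
Energy conservation along the streamline gives P₂ = P₁ − ½ρ(v₂² − v₁²) − ρg(h₂ − h₁).
P₂ = 642000 + ½·1036·(1.656² − 26.41²) − 1036·9.81·(+15.08) = 642000 + (-359800) − (153300) = 129000 Pa.

P₂ ≈ 129.0 kPa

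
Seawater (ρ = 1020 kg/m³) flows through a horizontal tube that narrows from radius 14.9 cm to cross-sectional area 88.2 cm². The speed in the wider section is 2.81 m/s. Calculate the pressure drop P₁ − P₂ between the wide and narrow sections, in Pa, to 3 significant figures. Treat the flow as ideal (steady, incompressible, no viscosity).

ΔP ≈ 248000 Pa

Continuity gives A₁v₁ = A₂v₂, so v₂ = (697 cm²)/(88.2 cm²) × 2.81 m/s = 22.2 m/s.
The pipe is horizontal, so Bernoulli reduces to P₁ + ½ρv₁² = P₂ + ½ρv₂².
P₁ − P₂ = ½·1020·(22.2² − 2.81²) = ½·1020·486 = 248000 Pa.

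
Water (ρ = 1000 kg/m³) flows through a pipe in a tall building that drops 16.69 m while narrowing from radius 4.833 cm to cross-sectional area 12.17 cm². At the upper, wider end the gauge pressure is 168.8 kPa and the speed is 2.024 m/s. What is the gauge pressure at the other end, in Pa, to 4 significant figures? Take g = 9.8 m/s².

Mass conservation (A₁v₁ = A₂v₂) gives v₂ = 2.024 × 73.38/12.17 = 12.20 m/s.
Applying Bernoulli between the two ends and solving for P₂: P₂ = P₁ + ½ρ(v₁² − v₂²) − ρgΔh.
P₂ = 168800 + ½·1000·(2.024² − 12.20²) − 1000·9.8·(−16.69) = 168800 + (-72420) − (-163600) = 259900 Pa.

P₂ ≈ 259900 Pa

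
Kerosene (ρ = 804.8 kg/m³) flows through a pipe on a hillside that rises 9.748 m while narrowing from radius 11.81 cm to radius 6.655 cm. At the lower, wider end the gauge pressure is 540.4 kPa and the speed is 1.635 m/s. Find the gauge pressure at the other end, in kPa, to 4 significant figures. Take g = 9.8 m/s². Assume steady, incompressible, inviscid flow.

P₂ = 453.9 kPa

By continuity, v₂ = v₁·A₁/A₂ = 1.635·(438.2/139.1) = 5.149 m/s.
Applying Bernoulli between the two ends and solving for P₂: P₂ = P₁ + ½ρ(v₁² − v₂²) − ρgΔh.
P₂ = 540400 + ½·804.8·(1.635² − 5.149²) − 804.8·9.8·(+9.748) = 540400 + (-9593) − (76880) = 453900 Pa.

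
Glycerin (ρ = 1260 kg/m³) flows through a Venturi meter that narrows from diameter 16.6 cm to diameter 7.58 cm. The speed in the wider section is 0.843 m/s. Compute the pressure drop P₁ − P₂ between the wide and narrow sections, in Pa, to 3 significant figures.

The volume flow rate is constant, so v₂ = (A₁/A₂)v₁ = (216/45.1)·0.843 = 4.04 m/s.
Bernoulli (h₁ = h₂): P₁ − P₂ = ½ρ(v₂² − v₁²).
P₁ − P₂ = ½·1260·(4.04² − 0.843²) = ½·1260·15.6 = 9850 Pa.

9850 Pa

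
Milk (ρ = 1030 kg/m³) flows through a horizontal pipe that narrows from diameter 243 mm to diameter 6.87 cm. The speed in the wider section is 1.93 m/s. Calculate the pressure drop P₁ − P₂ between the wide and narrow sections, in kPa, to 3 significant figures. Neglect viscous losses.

ΔP = 298 kPa

The volume flow rate is constant, so v₂ = (A₁/A₂)v₁ = (464/37.1)·1.93 = 24.1 m/s.
With no height change, Bernoulli's equation is P₁ + ½ρv₁² = P₂ + ½ρv₂².
P₁ − P₂ = ½·1030·(24.1² − 1.93²) = ½·1030·579 = 298000 Pa.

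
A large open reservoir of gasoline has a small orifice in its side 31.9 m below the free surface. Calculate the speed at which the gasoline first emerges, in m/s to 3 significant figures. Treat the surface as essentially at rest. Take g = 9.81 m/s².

v = 25.0 m/s

With the surface at rest and both surface and jet at atmospheric pressure, Bernoulli gives ρg h = ½ρv², so v = √(2gh) = √(2·9.81·31.9) = 25.0 m/s.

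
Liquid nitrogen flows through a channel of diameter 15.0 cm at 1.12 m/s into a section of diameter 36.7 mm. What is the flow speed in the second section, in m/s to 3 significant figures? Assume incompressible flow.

v₂ ≈ 18.7 m/s

Mass conservation (A₁v₁ = A₂v₂) gives v₂ = 1.12 × 177/10.6 = 18.7 m/s.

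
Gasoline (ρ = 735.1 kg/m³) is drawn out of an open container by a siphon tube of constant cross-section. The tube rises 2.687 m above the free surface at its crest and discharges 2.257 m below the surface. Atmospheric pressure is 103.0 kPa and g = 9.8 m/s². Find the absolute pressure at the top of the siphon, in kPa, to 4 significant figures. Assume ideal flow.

From the surface to the outlet (both open to atmosphere, surface at rest): v = √(2g·h_out) = √(2·9.8·2.257) = 6.651 m/s.
With constant cross-section the crest speed equals v; applying Bernoulli from the surface up to the crest, P_top = P_atm − ½ρv² − ρg·h_top.
P_top = 103000 − ½·735.1·6.651² − 735.1·9.8·2.687 = 67380 Pa.

P_top ≈ 67.38 kPa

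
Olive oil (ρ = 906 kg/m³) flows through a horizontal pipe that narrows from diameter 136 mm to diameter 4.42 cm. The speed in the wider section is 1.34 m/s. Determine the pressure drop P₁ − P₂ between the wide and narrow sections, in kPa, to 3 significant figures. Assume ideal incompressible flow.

ΔP ≈ 72.1 kPa

The volume flow rate is constant, so v₂ = (A₁/A₂)v₁ = (145/15.3)·1.34 = 12.7 m/s.
With no height change, Bernoulli's equation is P₁ + ½ρv₁² = P₂ + ½ρv₂².
P₁ − P₂ = ½·906·(12.7² − 1.34²) = ½·906·159 = 72100 Pa.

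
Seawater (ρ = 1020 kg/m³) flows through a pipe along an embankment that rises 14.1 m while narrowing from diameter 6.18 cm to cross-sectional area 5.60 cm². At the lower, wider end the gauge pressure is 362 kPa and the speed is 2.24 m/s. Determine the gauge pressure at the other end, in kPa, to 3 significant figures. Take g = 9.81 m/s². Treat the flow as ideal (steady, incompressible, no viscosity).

The volume flow rate is constant, so v₂ = (A₁/A₂)v₁ = (30.0/5.60)·2.24 = 12.0 m/s.
Applying Bernoulli between the two ends and solving for P₂: P₂ = P₁ + ½ρ(v₁² − v₂²) − ρgΔh.
P₂ = 362000 + ½·1020·(2.24² − 12.0²) − 1020·9.81·(+14.1) = 362000 + (-70900) − (141000) = 150000 Pa.

P₂ = 150 kPa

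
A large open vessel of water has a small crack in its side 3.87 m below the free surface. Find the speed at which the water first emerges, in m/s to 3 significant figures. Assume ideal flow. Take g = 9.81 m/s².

v ≈ 8.71 m/s

Torricelli's result v = √(2gh) gives v = √(2·9.81·3.87) = 8.71 m/s.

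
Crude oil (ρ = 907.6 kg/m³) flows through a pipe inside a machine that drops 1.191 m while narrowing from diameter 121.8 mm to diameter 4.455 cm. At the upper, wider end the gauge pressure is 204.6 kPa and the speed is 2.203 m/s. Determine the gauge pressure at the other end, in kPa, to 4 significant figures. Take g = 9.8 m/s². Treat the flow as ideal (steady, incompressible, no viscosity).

P₂ ≈ 94.34 kPa

By continuity, v₂ = v₁·A₁/A₂ = 2.203·(116.5/15.59) = 16.47 m/s.
Bernoulli: P₁ + ½ρv₁² + ρg h₁ = P₂ + ½ρv₂² + ρg h₂, so P₂ = P₁ + ½ρ(v₁² − v₂²) − ρg(h₂ − h₁).
P₂ = 204600 + ½·907.6·(2.203² − 16.47²) − 907.6·9.8·(−1.191) = 204600 + (-120900) − (-10590) = 94340 Pa.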